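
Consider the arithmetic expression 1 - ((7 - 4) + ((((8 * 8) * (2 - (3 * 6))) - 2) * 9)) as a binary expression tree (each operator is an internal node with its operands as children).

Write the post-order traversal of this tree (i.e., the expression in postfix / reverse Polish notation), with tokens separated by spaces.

1 7 4 - 8 8 * 2 3 6 * - * 2 - 9 * + -

Post-order on an expression tree gives postfix notation: for each operator, emit left operand, right operand, then the operator.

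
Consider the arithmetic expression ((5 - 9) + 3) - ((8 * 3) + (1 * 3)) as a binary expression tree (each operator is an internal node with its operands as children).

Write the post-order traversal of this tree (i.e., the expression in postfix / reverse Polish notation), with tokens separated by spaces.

Post-order on an expression tree gives postfix notation: for each operator, emit left operand, right operand, then the operator.

5 9 - 3 + 8 3 * 1 3 * + -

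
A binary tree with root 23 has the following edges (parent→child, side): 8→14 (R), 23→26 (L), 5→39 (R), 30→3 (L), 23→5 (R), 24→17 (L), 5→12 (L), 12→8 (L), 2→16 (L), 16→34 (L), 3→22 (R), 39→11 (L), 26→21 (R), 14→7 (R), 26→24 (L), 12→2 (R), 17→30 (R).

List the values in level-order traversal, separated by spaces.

Level-order visits nodes level by level from the root, left to right within each level.
Level 0: 23
Level 1: 26, 5
Level 2: 24, 21, 12, 39
Level 3: 17, 8, 2, 11
Level 4: 30, 14, 16
Level 5: 3, 7, 34
Level 6: 22

23 26 5 24 21 12 39 17 8 2 11 30 14 16 3 7 34 22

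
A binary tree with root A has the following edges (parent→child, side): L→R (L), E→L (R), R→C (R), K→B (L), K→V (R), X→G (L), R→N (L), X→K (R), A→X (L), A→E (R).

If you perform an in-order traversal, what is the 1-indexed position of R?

9

In-order visits the left subtree, then the node, then the right subtree.
At A: go left to X.
  At X: go left to G.
    G is a leaf — visit G.
  Visit X.
  At X: go right to K.
    At K: go left to B.
      B is a leaf — visit B.
    Visit K.
    At K: go right to V.
      V is a leaf — visit V.
Visit A.
At A: go right to E.
  At E: no left child.
  Visit E.
  At E: go right to L.
    At L: go left to R.
      At R: go left to N.
        N is a leaf — visit N.
      Visit R.
      At R: go right to C.
        C is a leaf — visit C.
    Visit L.
    At L: no right child.
Full in-order sequence: G, X, B, K, V, A, E, N, R, C, L.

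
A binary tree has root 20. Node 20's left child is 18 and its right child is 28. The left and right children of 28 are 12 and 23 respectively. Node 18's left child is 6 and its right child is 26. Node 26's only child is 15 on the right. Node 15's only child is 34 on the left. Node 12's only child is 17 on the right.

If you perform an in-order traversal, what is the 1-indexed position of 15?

5

In-order visits the left subtree, then the node, then the right subtree.
At 20: go left to 18.
  At 18: go left to 6.
    6 is a leaf — visit 6.
  Visit 18.
  At 18: go right to 26.
    At 26: no left child.
    Visit 26.
    At 26: go right to 15.
      At 15: go left to 34.
        34 is a leaf — visit 34.
      Visit 15.
      At 15: no right child.
Visit 20.
At 20: go right to 28.
  At 28: go left to 12.
    At 12: no left child.
    Visit 12.
    At 12: go right to 17.
      17 is a leaf — visit 17.
  Visit 28.
  At 28: go right to 23.
    23 is a leaf — visit 23.
Full in-order sequence: 6, 18, 26, 34, 15, 20, 12, 17, 28, 23.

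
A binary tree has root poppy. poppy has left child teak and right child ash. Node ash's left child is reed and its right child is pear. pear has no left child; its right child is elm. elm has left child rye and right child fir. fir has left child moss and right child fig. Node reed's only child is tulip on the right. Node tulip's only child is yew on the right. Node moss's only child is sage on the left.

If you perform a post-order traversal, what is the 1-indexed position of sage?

6

Post-order visits the left subtree, then the right subtree, then the node.
At poppy: go left to teak.
  teak is a leaf — visit teak.
At poppy: go right to ash.
  At ash: go left to reed.
    At reed: no left child.
    At reed: go right to tulip.
      At tulip: no left child.
      At tulip: go right to yew.
        yew is a leaf — visit yew.
      Visit tulip.
    Visit reed.
  At ash: go right to pear.
    At pear: no left child.
    At pear: go right to elm.
      At elm: go left to rye.
        rye is a leaf — visit rye.
      At elm: go right to fir.
        At fir: go left to moss.
          At moss: go left to sage.
            sage is a leaf — visit sage.
          At moss: no right child.
          Visit moss.
        At fir: go right to fig.
          fig is a leaf — visit fig.
        Visit fir.
      Visit elm.
    Visit pear.
  Visit ash.
Visit poppy.
Full post-order sequence: teak, yew, tulip, reed, rye, sage, moss, fig, fir, elm, pear, ash, poppy.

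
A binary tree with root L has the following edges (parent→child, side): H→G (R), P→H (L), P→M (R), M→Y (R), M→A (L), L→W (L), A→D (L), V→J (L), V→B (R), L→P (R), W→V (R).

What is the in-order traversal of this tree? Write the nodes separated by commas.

W, J, V, B, L, H, G, P, D, A, M, Y

In-order visits the left subtree, then the node, then the right subtree.
At L: go left to W.
  At W: no left child.
  Visit W.
  At W: go right to V.
    At V: go left to J.
      J is a leaf — visit J.
    Visit V.
    At V: go right to B.
      B is a leaf — visit B.
Visit L.
At L: go right to P.
  At P: go left to H.
    At H: no left child.
    Visit H.
    At H: go right to G.
      G is a leaf — visit G.
  Visit P.
  At P: go right to M.
    At M: go left to A.
      At A: go left to D.
        D is a leaf — visit D.
      Visit A.
      At A: no right child.
    Visit M.
    At M: go right to Y.
      Y is a leaf — visit Y.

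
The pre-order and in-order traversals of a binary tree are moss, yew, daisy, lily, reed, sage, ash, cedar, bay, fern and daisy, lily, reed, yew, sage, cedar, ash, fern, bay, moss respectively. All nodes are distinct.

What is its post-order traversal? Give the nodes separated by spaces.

The first element of pre-order is the root; it splits in-order into left and right subtrees.
Root moss: left subtree has 9 nodes {daisy, lily, reed, yew, sage, cedar, ash, fern, bay}, right has 0 { }.
  Root yew: left subtree has 3 nodes {daisy, lily, reed}, right has 5 {sage, cedar, ash, fern, bay}.
    Root daisy: left subtree has 0 nodes { }, right has 2 {lily, reed}.
      Root lily: left subtree has 0 nodes { }, right has 1 {reed}.
    Root sage: left subtree has 0 nodes { }, right has 4 {cedar, ash, fern, bay}.
      Root ash: left subtree has 1 node {cedar}, right has 2 {fern, bay}.
        Root bay: left subtree has 1 node {fern}, right has 0 { }.

reed lily daisy cedar fern bay ash sage yew moss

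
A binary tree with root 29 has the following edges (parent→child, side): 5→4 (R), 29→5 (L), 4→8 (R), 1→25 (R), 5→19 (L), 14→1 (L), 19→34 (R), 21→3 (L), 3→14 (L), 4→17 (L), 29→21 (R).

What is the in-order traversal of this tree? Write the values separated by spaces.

In-order visits the left subtree, then the node, then the right subtree.
At 29: go left to 5.
  At 5: go left to 19.
    At 19: no left child.
    Visit 19.
    At 19: go right to 34.
      34 is a leaf — visit 34.
  Visit 5.
  At 5: go right to 4.
    At 4: go left to 17.
      17 is a leaf — visit 17.
    Visit 4.
    At 4: go right to 8.
      8 is a leaf — visit 8.
Visit 29.
At 29: go right to 21.
  At 21: go left to 3.
    At 3: go left to 14.
      At 14: go left to 1.
        At 1: no left child.
        Visit 1.
        At 1: go right to 25.
          25 is a leaf — visit 25.
      Visit 14.
      At 14: no right child.
    Visit 3.
    At 3: no right child.
  Visit 21.
  At 21: no right child.

19 34 5 17 4 8 29 1 25 14 3 21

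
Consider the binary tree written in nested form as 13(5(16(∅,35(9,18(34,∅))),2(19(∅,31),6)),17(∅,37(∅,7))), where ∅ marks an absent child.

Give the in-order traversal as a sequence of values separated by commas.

16, 9, 35, 34, 18, 5, 19, 31, 2, 6, 13, 17, 37, 7

In-order visits the left subtree, then the node, then the right subtree.
At 13: go left to 5.
  At 5: go left to 16.
    At 16: no left child.
    Visit 16.
    At 16: go right to 35.
      At 35: go left to 9.
        9 is a leaf — visit 9.
      Visit 35.
      At 35: go right to 18.
        At 18: go left to 34.
          34 is a leaf — visit 34.
        Visit 18.
        At 18: no right child.
  Visit 5.
  At 5: go right to 2.
    At 2: go left to 19.
      At 19: no left child.
      Visit 19.
      At 19: go right to 31.
        31 is a leaf — visit 31.
    Visit 2.
    At 2: go right to 6.
      6 is a leaf — visit 6.
Visit 13.
At 13: go right to 17.
  At 17: no left child.
  Visit 17.
  At 17: go right to 37.
    At 37: no left child.
    Visit 37.
    At 37: go right to 7.
      7 is a leaf — visit 7.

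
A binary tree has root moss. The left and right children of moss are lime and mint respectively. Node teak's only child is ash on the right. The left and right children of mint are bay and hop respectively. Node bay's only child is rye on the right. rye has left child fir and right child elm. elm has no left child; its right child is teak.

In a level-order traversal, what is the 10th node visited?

Level-order visits nodes level by level from the root, left to right within each level.
Level 0: moss
Level 1: lime, mint
Level 2: bay, hop
Level 3: rye
Level 4: fir, elm
Level 5: teak
Level 6: ash
Full level-order sequence: moss, lime, mint, bay, hop, rye, fir, elm, teak, ash.

ash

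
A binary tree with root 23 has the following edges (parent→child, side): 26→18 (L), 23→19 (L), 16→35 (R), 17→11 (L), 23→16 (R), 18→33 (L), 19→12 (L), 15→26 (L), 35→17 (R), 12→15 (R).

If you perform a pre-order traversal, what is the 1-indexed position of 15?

Pre-order visits the node, then its left subtree, then its right subtree.
Visit 23.
At 23: go left to 19.
  Visit 19.
  At 19: go left to 12.
    Visit 12.
    At 12: no left child.
    At 12: go right to 15.
      Visit 15.
      At 15: go left to 26.
        Visit 26.
        At 26: go left to 18.
          Visit 18.
          At 18: go left to 33.
            33 is a leaf — visit 33.
          At 18: no right child.
        At 26: no right child.
      At 15: no right child.
  At 19: no right child.
At 23: go right to 16.
  Visit 16.
  At 16: no left child.
  At 16: go right to 35.
    Visit 35.
    At 35: no left child.
    At 35: go right to 17.
      Visit 17.
      At 17: go left to 11.
        11 is a leaf — visit 11.
      At 17: no right child.
Full pre-order sequence: 23, 19, 12, 15, 26, 18, 33, 16, 35, 17, 11.

4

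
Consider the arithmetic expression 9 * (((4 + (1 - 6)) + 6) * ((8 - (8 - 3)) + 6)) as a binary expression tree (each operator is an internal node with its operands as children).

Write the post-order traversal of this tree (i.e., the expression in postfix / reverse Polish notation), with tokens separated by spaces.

Post-order on an expression tree gives postfix notation: for each operator, emit left operand, right operand, then the operator.

9 4 1 6 - + 6 + 8 8 3 - - 6 + * *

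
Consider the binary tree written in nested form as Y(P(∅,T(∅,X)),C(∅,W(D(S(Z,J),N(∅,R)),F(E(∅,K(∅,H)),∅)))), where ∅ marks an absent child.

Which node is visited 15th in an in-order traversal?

In-order visits the left subtree, then the node, then the right subtree.
At Y: go left to P.
  At P: no left child.
  Visit P.
  At P: go right to T.
    At T: no left child.
    Visit T.
    At T: go right to X.
      X is a leaf — visit X.
Visit Y.
At Y: go right to C.
  At C: no left child.
  Visit C.
  At C: go right to W.
    At W: go left to D.
      At D: go left to S.
        At S: go left to Z.
          Z is a leaf — visit Z.
        Visit S.
        At S: go right to J.
          J is a leaf — visit J.
      Visit D.
      At D: go right to N.
        At N: no left child.
        Visit N.
        At N: go right to R.
          R is a leaf — visit R.
    Visit W.
    At W: go right to F.
      At F: go left to E.
        At E: no left child.
        Visit E.
        At E: go right to K.
          At K: no left child.
          Visit K.
          At K: go right to H.
            H is a leaf — visit H.
      Visit F.
      At F: no right child.
Full in-order sequence: P, T, X, Y, C, Z, S, J, D, N, R, W, E, K, H, F.

H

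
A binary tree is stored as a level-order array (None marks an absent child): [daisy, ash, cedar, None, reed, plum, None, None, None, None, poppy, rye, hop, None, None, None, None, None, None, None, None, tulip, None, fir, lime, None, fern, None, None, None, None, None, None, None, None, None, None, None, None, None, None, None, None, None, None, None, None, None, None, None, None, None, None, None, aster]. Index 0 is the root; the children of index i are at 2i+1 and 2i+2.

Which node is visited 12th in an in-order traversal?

In-order visits the left subtree, then the node, then the right subtree.
At daisy: go left to ash.
  At ash: no left child.
  Visit ash.
  At ash: go right to reed.
    At reed: no left child.
    Visit reed.
    At reed: go right to poppy.
      At poppy: go left to tulip.
        tulip is a leaf — visit tulip.
      Visit poppy.
      At poppy: no right child.
Visit daisy.
At daisy: go right to cedar.
  At cedar: go left to plum.
    At plum: go left to rye.
      At rye: go left to fir.
        fir is a leaf — visit fir.
      Visit rye.
      At rye: go right to lime.
        lime is a leaf — visit lime.
    Visit plum.
    At plum: go right to hop.
      At hop: no left child.
      Visit hop.
      At hop: go right to fern.
        At fern: no left child.
        Visit fern.
        At fern: go right to aster.
          aster is a leaf — visit aster.
  Visit cedar.
  At cedar: no right child.
Full in-order sequence: ash, reed, tulip, poppy, daisy, fir, rye, lime, plum, hop, fern, aster, cedar.

aster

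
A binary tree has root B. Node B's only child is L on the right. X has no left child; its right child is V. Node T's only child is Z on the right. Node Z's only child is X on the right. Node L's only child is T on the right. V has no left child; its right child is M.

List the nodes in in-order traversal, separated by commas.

B, L, T, Z, X, V, M

In-order visits the left subtree, then the node, then the right subtree.
At B: no left child.
Visit B.
At B: go right to L.
  At L: no left child.
  Visit L.
  At L: go right to T.
    At T: no left child.
    Visit T.
    At T: go right to Z.
      At Z: no left child.
      Visit Z.
      At Z: go right to X.
        At X: no left child.
        Visit X.
        At X: go right to V.
          At V: no left child.
          Visit V.
          At V: go right to M.
            M is a leaf — visit M.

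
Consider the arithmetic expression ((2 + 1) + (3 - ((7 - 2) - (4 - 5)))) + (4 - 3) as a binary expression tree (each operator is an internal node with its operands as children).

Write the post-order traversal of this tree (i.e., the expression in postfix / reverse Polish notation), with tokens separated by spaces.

Post-order on an expression tree gives postfix notation: for each operator, emit left operand, right operand, then the operator.

2 1 + 3 7 2 - 4 5 - - - + 4 3 - +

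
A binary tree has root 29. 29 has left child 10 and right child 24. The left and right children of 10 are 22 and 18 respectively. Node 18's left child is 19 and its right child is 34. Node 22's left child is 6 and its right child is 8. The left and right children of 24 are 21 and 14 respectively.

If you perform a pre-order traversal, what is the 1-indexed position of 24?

9

Pre-order visits the node, then its left subtree, then its right subtree.
Visit 29.
At 29: go left to 10.
  Visit 10.
  At 10: go left to 22.
    Visit 22.
    At 22: go left to 6.
      6 is a leaf — visit 6.
    At 22: go right to 8.
      8 is a leaf — visit 8.
  At 10: go right to 18.
    Visit 18.
    At 18: go left to 19.
      19 is a leaf — visit 19.
    At 18: go right to 34.
      34 is a leaf — visit 34.
At 29: go right to 24.
  Visit 24.
  At 24: go left to 21.
    21 is a leaf — visit 21.
  At 24: go right to 14.
    14 is a leaf — visit 14.
Full pre-order sequence: 29, 10, 22, 6, 8, 18, 19, 34, 24, 21, 14.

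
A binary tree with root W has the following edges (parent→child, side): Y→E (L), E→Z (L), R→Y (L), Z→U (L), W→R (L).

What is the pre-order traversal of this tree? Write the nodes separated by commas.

W, R, Y, E, Z, U

Pre-order visits the node, then its left subtree, then its right subtree.
Visit W.
At W: go left to R.
  Visit R.
  At R: go left to Y.
    Visit Y.
    At Y: go left to E.
      Visit E.
      At E: go left to Z.
        Visit Z.
        At Z: go left to U.
          U is a leaf — visit U.
        At Z: no right child.
      At E: no right child.
    At Y: no right child.
  At R: no right child.
At W: no right child.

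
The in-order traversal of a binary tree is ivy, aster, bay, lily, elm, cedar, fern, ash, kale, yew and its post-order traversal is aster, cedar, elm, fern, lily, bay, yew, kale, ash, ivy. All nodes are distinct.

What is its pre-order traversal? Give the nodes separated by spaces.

ivy ash bay aster lily fern elm cedar kale yew

The last element of post-order is the root; it splits in-order into left and right subtrees.
Root ivy: left subtree has 0 nodes { }, right has 9 {aster, bay, lily, elm, cedar, fern, ash, kale, yew}.
  Root ash: left subtree has 6 nodes {aster, bay, lily, elm, cedar, fern}, right has 2 {kale, yew}.
    Root bay: left subtree has 1 node {aster}, right has 4 {lily, elm, cedar, fern}.
      Root lily: left subtree has 0 nodes { }, right has 3 {elm, cedar, fern}.
        Root fern: left subtree has 2 nodes {elm, cedar}, right has 0 { }.
          Root elm: left subtree has 0 nodes { }, right has 1 {cedar}.
    Root kale: left subtree has 0 nodes { }, right has 1 {yew}.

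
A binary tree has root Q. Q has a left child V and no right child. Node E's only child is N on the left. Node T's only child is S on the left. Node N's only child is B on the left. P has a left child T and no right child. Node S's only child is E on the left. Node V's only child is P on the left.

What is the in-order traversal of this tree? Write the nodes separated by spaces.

In-order visits the left subtree, then the node, then the right subtree.
At Q: go left to V.
  At V: go left to P.
    At P: go left to T.
      At T: go left to S.
        At S: go left to E.
          At E: go left to N.
            At N: go left to B.
              B is a leaf — visit B.
            Visit N.
            At N: no right child.
          Visit E.
          At E: no right child.
        Visit S.
        At S: no right child.
      Visit T.
      At T: no right child.
    Visit P.
    At P: no right child.
  Visit V.
  At V: no right child.
Visit Q.
At Q: no right child.

B N E S T P V Q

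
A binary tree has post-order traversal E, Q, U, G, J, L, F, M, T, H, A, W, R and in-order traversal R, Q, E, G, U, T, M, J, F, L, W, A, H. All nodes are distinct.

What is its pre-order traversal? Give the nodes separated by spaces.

The last element of post-order is the root; it splits in-order into left and right subtrees.
Root R: left subtree has 0 nodes { }, right has 12 {Q, E, G, U, T, M, J, F, L, W, A, H}.
  Root W: left subtree has 9 nodes {Q, E, G, U, T, M, J, F, L}, right has 2 {A, H}.
    Root T: left subtree has 4 nodes {Q, E, G, U}, right has 4 {M, J, F, L}.
      Root G: left subtree has 2 nodes {Q, E}, right has 1 {U}.
        Root Q: left subtree has 0 nodes { }, right has 1 {E}.
      Root M: left subtree has 0 nodes { }, right has 3 {J, F, L}.
        Root F: left subtree has 1 node {J}, right has 1 {L}.
    Root A: left subtree has 0 nodes { }, right has 1 {H}.

R W T G Q E U M F J L A H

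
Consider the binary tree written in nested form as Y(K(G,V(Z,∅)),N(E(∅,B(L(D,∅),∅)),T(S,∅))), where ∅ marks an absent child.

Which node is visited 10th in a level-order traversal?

Level-order visits nodes level by level from the root, left to right within each level.
Level 0: Y
Level 1: K, N
Level 2: G, V, E, T
Level 3: Z, B, S
Level 4: L
Level 5: D
Full level-order sequence: Y, K, N, G, V, E, T, Z, B, S, L, D.

S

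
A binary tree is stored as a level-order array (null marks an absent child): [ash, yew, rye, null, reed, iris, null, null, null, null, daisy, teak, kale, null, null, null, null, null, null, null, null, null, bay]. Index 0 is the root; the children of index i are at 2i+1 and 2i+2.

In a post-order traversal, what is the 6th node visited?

Post-order visits the left subtree, then the right subtree, then the node.
At ash: go left to yew.
  At yew: no left child.
  At yew: go right to reed.
    At reed: no left child.
    At reed: go right to daisy.
      At daisy: no left child.
      At daisy: go right to bay.
        bay is a leaf — visit bay.
      Visit daisy.
    Visit reed.
  Visit yew.
At ash: go right to rye.
  At rye: go left to iris.
    At iris: go left to teak.
      teak is a leaf — visit teak.
    At iris: go right to kale.
      kale is a leaf — visit kale.
    Visit iris.
  At rye: no right child.
  Visit rye.
Visit ash.
Full post-order sequence: bay, daisy, reed, yew, teak, kale, iris, rye, ash.

kale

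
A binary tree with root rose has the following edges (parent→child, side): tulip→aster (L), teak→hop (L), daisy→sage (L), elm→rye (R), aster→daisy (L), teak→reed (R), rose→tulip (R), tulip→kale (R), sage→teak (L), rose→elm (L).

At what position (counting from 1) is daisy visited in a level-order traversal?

Level-order visits nodes level by level from the root, left to right within each level.
Level 0: rose
Level 1: elm, tulip
Level 2: rye, aster, kale
Level 3: daisy
Level 4: sage
Level 5: teak
Level 6: hop, reed
Full level-order sequence: rose, elm, tulip, rye, aster, kale, daisy, sage, teak, hop, reed.

7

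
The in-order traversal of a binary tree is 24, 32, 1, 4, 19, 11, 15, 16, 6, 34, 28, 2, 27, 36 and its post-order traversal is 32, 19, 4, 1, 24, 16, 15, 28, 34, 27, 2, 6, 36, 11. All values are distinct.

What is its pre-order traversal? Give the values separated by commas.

The last element of post-order is the root; it splits in-order into left and right subtrees.
Root 11: left subtree has 5 nodes {24, 32, 1, 4, 19}, right has 8 {15, 16, 6, 34, 28, 2, 27, 36}.
  Root 24: left subtree has 0 nodes { }, right has 4 {32, 1, 4, 19}.
    Root 1: left subtree has 1 node {32}, right has 2 {4, 19}.
      Root 4: left subtree has 0 nodes { }, right has 1 {19}.
  Root 36: left subtree has 7 nodes {15, 16, 6, 34, 28, 2, 27}, right has 0 { }.
    Root 6: left subtree has 2 nodes {15, 16}, right has 4 {34, 28, 2, 27}.
      Root 15: left subtree has 0 nodes { }, right has 1 {16}.
      Root 2: left subtree has 2 nodes {34, 28}, right has 1 {27}.
        Root 34: left subtree has 0 nodes { }, right has 1 {28}.

11, 24, 1, 32, 4, 19, 36, 6, 15, 16, 2, 34, 28, 27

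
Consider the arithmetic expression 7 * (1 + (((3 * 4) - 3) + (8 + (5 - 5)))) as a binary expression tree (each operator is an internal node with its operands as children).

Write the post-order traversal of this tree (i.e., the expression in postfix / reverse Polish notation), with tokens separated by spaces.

7 1 3 4 * 3 - 8 5 5 - + + + *

Post-order on an expression tree gives postfix notation: for each operator, emit left operand, right operand, then the operator.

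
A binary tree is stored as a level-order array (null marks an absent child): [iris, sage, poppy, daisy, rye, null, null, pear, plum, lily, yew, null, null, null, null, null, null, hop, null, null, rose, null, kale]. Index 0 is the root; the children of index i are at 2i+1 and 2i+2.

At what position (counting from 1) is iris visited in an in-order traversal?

In-order visits the left subtree, then the node, then the right subtree.
At iris: go left to sage.
  At sage: go left to daisy.
    At daisy: go left to pear.
      pear is a leaf — visit pear.
    Visit daisy.
    At daisy: go right to plum.
      At plum: go left to hop.
        hop is a leaf — visit hop.
      Visit plum.
      At plum: no right child.
  Visit sage.
  At sage: go right to rye.
    At rye: go left to lily.
      At lily: no left child.
      Visit lily.
      At lily: go right to rose.
        rose is a leaf — visit rose.
    Visit rye.
    At rye: go right to yew.
      At yew: no left child.
      Visit yew.
      At yew: go right to kale.
        kale is a leaf — visit kale.
Visit iris.
At iris: go right to poppy.
  poppy is a leaf — visit poppy.
Full in-order sequence: pear, daisy, hop, plum, sage, lily, rose, rye, yew, kale, iris, poppy.

11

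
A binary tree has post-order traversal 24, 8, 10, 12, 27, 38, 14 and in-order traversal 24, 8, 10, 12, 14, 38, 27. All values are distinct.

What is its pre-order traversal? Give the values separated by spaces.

The last element of post-order is the root; it splits in-order into left and right subtrees.
Root 14: left subtree has 4 nodes {24, 8, 10, 12}, right has 2 {38, 27}.
  Root 12: left subtree has 3 nodes {24, 8, 10}, right has 0 { }.
    Root 10: left subtree has 2 nodes {24, 8}, right has 0 { }.
      Root 8: left subtree has 1 node {24}, right has 0 { }.
  Root 38: left subtree has 0 nodes { }, right has 1 {27}.

14 12 10 8 24 38 27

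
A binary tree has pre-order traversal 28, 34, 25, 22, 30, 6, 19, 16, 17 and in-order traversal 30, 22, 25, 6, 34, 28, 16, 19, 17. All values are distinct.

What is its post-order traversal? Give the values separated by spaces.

The first element of pre-order is the root; it splits in-order into left and right subtrees.
Root 28: left subtree has 5 nodes {30, 22, 25, 6, 34}, right has 3 {16, 19, 17}.
  Root 34: left subtree has 4 nodes {30, 22, 25, 6}, right has 0 { }.
    Root 25: left subtree has 2 nodes {30, 22}, right has 1 {6}.
      Root 22: left subtree has 1 node {30}, right has 0 { }.
  Root 19: left subtree has 1 node {16}, right has 1 {17}.

30 22 6 25 34 16 17 19 28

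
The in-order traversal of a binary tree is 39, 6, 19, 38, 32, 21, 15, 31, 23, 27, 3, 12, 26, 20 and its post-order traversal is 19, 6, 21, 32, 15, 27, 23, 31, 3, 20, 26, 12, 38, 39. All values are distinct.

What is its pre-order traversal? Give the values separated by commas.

39, 38, 6, 19, 12, 3, 31, 15, 32, 21, 23, 27, 26, 20

The last element of post-order is the root; it splits in-order into left and right subtrees.
Root 39: left subtree has 0 nodes { }, right has 13 {6, 19, 38, 32, 21, 15, 31, 23, 27, 3, 12, 26, 20}.
  Root 38: left subtree has 2 nodes {6, 19}, right has 10 {32, 21, 15, 31, 23, 27, 3, 12, 26, 20}.
    Root 6: left subtree has 0 nodes { }, right has 1 {19}.
    Root 12: left subtree has 7 nodes {32, 21, 15, 31, 23, 27, 3}, right has 2 {26, 20}.
      Root 3: left subtree has 6 nodes {32, 21, 15, 31, 23, 27}, right has 0 { }.
        Root 31: left subtree has 3 nodes {32, 21, 15}, right has 2 {23, 27}.
          Root 15: left subtree has 2 nodes {32, 21}, right has 0 { }.
            Root 32: left subtree has 0 nodes { }, right has 1 {21}.
          Root 23: left subtree has 0 nodes { }, right has 1 {27}.
      Root 26: left subtree has 0 nodes { }, right has 1 {20}.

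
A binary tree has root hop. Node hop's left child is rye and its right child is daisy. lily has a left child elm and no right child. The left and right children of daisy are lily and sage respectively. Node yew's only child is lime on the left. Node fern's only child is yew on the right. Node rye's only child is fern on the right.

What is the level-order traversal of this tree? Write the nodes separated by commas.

hop, rye, daisy, fern, lily, sage, yew, elm, lime

Level-order visits nodes level by level from the root, left to right within each level.
Level 0: hop
Level 1: rye, daisy
Level 2: fern, lily, sage
Level 3: yew, elm
Level 4: lime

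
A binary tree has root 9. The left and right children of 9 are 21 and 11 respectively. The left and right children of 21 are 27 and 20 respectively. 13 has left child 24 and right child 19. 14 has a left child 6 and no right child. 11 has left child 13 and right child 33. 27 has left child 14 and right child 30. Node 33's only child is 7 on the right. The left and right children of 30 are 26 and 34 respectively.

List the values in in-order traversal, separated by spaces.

In-order visits the left subtree, then the node, then the right subtree.
At 9: go left to 21.
  At 21: go left to 27.
    At 27: go left to 14.
      At 14: go left to 6.
        6 is a leaf — visit 6.
      Visit 14.
      At 14: no right child.
    Visit 27.
    At 27: go right to 30.
      At 30: go left to 26.
        26 is a leaf — visit 26.
      Visit 30.
      At 30: go right to 34.
        34 is a leaf — visit 34.
  Visit 21.
  At 21: go right to 20.
    20 is a leaf — visit 20.
Visit 9.
At 9: go right to 11.
  At 11: go left to 13.
    At 13: go left to 24.
      24 is a leaf — visit 24.
    Visit 13.
    At 13: go right to 19.
      19 is a leaf — visit 19.
  Visit 11.
  At 11: go right to 33.
    At 33: no left child.
    Visit 33.
    At 33: go right to 7.
      7 is a leaf — visit 7.

6 14 27 26 30 34 21 20 9 24 13 19 11 33 7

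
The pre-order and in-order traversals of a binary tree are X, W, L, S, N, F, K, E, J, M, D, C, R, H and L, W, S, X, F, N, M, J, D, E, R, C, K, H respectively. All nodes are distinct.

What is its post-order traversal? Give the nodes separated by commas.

L, S, W, F, M, D, J, R, C, E, H, K, N, X

The first element of pre-order is the root; it splits in-order into left and right subtrees.
Root X: left subtree has 3 nodes {L, W, S}, right has 10 {F, N, M, J, D, E, R, C, K, H}.
  Root W: left subtree has 1 node {L}, right has 1 {S}.
  Root N: left subtree has 1 node {F}, right has 8 {M, J, D, E, R, C, K, H}.
    Root K: left subtree has 6 nodes {M, J, D, E, R, C}, right has 1 {H}.
      Root E: left subtree has 3 nodes {M, J, D}, right has 2 {R, C}.
        Root J: left subtree has 1 node {M}, right has 1 {D}.
        Root C: left subtree has 1 node {R}, right has 0 { }.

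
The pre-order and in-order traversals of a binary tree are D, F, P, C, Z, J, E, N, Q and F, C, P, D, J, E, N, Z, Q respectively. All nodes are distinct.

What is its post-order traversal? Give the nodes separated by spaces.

C P F N E J Q Z D

The first element of pre-order is the root; it splits in-order into left and right subtrees.
Root D: left subtree has 3 nodes {F, C, P}, right has 5 {J, E, N, Z, Q}.
  Root F: left subtree has 0 nodes { }, right has 2 {C, P}.
    Root P: left subtree has 1 node {C}, right has 0 { }.
  Root Z: left subtree has 3 nodes {J, E, N}, right has 1 {Q}.
    Root J: left subtree has 0 nodes { }, right has 2 {E, N}.
      Root E: left subtree has 0 nodes { }, right has 1 {N}.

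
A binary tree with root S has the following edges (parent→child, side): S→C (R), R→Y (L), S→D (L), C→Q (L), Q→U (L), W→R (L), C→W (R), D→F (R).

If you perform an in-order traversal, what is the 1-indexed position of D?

1

In-order visits the left subtree, then the node, then the right subtree.
At S: go left to D.
  At D: no left child.
  Visit D.
  At D: go right to F.
    F is a leaf — visit F.
Visit S.
At S: go right to C.
  At C: go left to Q.
    At Q: go left to U.
      U is a leaf — visit U.
    Visit Q.
    At Q: no right child.
  Visit C.
  At C: go right to W.
    At W: go left to R.
      At R: go left to Y.
        Y is a leaf — visit Y.
      Visit R.
      At R: no right child.
    Visit W.
    At W: no right child.
Full in-order sequence: D, F, S, U, Q, C, Y, R, W.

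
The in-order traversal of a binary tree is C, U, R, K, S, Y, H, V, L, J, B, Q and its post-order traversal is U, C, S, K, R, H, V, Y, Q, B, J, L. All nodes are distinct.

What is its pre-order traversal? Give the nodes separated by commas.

The last element of post-order is the root; it splits in-order into left and right subtrees.
Root L: left subtree has 8 nodes {C, U, R, K, S, Y, H, V}, right has 3 {J, B, Q}.
  Root Y: left subtree has 5 nodes {C, U, R, K, S}, right has 2 {H, V}.
    Root R: left subtree has 2 nodes {C, U}, right has 2 {K, S}.
      Root C: left subtree has 0 nodes { }, right has 1 {U}.
      Root K: left subtree has 0 nodes { }, right has 1 {S}.
    Root V: left subtree has 1 node {H}, right has 0 { }.
  Root J: left subtree has 0 nodes { }, right has 2 {B, Q}.
    Root B: left subtree has 0 nodes { }, right has 1 {Q}.

L, Y, R, C, U, K, S, V, H, J, B, Q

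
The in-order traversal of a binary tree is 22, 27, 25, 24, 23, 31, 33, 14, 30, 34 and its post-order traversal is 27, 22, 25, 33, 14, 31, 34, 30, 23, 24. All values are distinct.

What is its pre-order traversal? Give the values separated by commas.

24, 25, 22, 27, 23, 30, 31, 14, 33, 34

The last element of post-order is the root; it splits in-order into left and right subtrees.
Root 24: left subtree has 3 nodes {22, 27, 25}, right has 6 {23, 31, 33, 14, 30, 34}.
  Root 25: left subtree has 2 nodes {22, 27}, right has 0 { }.
    Root 22: left subtree has 0 nodes { }, right has 1 {27}.
  Root 23: left subtree has 0 nodes { }, right has 5 {31, 33, 14, 30, 34}.
    Root 30: left subtree has 3 nodes {31, 33, 14}, right has 1 {34}.
      Root 31: left subtree has 0 nodes { }, right has 2 {33, 14}.
        Root 14: left subtree has 1 node {33}, right has 0 { }.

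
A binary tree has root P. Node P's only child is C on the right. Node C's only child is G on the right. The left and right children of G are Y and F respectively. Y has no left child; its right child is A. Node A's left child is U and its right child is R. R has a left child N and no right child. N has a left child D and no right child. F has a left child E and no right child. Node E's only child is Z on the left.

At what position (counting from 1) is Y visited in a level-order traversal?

Level-order visits nodes level by level from the root, left to right within each level.
Level 0: P
Level 1: C
Level 2: G
Level 3: Y, F
Level 4: A, E
Level 5: U, R, Z
Level 6: N
Level 7: D
Full level-order sequence: P, C, G, Y, F, A, E, U, R, Z, N, D.

4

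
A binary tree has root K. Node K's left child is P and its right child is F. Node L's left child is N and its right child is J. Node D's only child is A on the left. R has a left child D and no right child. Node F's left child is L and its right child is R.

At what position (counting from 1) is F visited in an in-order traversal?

6

In-order visits the left subtree, then the node, then the right subtree.
At K: go left to P.
  P is a leaf — visit P.
Visit K.
At K: go right to F.
  At F: go left to L.
    At L: go left to N.
      N is a leaf — visit N.
    Visit L.
    At L: go right to J.
      J is a leaf — visit J.
  Visit F.
  At F: go right to R.
    At R: go left to D.
      At D: go left to A.
        A is a leaf — visit A.
      Visit D.
      At D: no right child.
    Visit R.
    At R: no right child.
Full in-order sequence: P, K, N, L, J, F, A, D, R.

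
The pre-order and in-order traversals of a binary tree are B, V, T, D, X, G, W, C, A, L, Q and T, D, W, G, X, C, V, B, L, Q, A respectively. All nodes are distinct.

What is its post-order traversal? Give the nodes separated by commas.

W, G, C, X, D, T, V, Q, L, A, B

The first element of pre-order is the root; it splits in-order into left and right subtrees.
Root B: left subtree has 7 nodes {T, D, W, G, X, C, V}, right has 3 {L, Q, A}.
  Root V: left subtree has 6 nodes {T, D, W, G, X, C}, right has 0 { }.
    Root T: left subtree has 0 nodes { }, right has 5 {D, W, G, X, C}.
      Root D: left subtree has 0 nodes { }, right has 4 {W, G, X, C}.
        Root X: left subtree has 2 nodes {W, G}, right has 1 {C}.
          Root G: left subtree has 1 node {W}, right has 0 { }.
  Root A: left subtree has 2 nodes {L, Q}, right has 0 { }.
    Root L: left subtree has 0 nodes { }, right has 1 {Q}.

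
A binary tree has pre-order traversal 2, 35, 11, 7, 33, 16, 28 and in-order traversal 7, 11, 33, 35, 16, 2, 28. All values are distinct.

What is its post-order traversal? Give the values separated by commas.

The first element of pre-order is the root; it splits in-order into left and right subtrees.
Root 2: left subtree has 5 nodes {7, 11, 33, 35, 16}, right has 1 {28}.
  Root 35: left subtree has 3 nodes {7, 11, 33}, right has 1 {16}.
    Root 11: left subtree has 1 node {7}, right has 1 {33}.

7, 33, 11, 16, 35, 28, 2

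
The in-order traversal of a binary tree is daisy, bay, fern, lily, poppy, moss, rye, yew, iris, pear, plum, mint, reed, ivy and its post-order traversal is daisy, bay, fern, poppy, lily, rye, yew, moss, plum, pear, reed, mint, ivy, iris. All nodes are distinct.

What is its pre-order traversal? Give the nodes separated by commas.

iris, moss, lily, fern, bay, daisy, poppy, yew, rye, ivy, mint, pear, plum, reed

The last element of post-order is the root; it splits in-order into left and right subtrees.
Root iris: left subtree has 8 nodes {daisy, bay, fern, lily, poppy, moss, rye, yew}, right has 5 {pear, plum, mint, reed, ivy}.
  Root moss: left subtree has 5 nodes {daisy, bay, fern, lily, poppy}, right has 2 {rye, yew}.
    Root lily: left subtree has 3 nodes {daisy, bay, fern}, right has 1 {poppy}.
      Root fern: left subtree has 2 nodes {daisy, bay}, right has 0 { }.
        Root bay: left subtree has 1 node {daisy}, right has 0 { }.
    Root yew: left subtree has 1 node {rye}, right has 0 { }.
  Root ivy: left subtree has 4 nodes {pear, plum, mint, reed}, right has 0 { }.
    Root mint: left subtree has 2 nodes {pear, plum}, right has 1 {reed}.
      Root pear: left subtree has 0 nodes { }, right has 1 {plum}.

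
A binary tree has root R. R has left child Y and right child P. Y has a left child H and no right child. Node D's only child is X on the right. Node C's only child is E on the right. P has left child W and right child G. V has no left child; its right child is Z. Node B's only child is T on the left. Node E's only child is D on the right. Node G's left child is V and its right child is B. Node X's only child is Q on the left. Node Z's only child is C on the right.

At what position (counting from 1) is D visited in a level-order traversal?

13

Level-order visits nodes level by level from the root, left to right within each level.
Level 0: R
Level 1: Y, P
Level 2: H, W, G
Level 3: V, B
Level 4: Z, T
Level 5: C
Level 6: E
Level 7: D
Level 8: X
Level 9: Q
Full level-order sequence: R, Y, P, H, W, G, V, B, Z, T, C, E, D, X, Q.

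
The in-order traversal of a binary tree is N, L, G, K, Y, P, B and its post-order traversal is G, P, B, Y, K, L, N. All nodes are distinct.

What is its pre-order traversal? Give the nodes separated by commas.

The last element of post-order is the root; it splits in-order into left and right subtrees.
Root N: left subtree has 0 nodes { }, right has 6 {L, G, K, Y, P, B}.
  Root L: left subtree has 0 nodes { }, right has 5 {G, K, Y, P, B}.
    Root K: left subtree has 1 node {G}, right has 3 {Y, P, B}.
      Root Y: left subtree has 0 nodes { }, right has 2 {P, B}.
        Root B: left subtree has 1 node {P}, right has 0 { }.

N, L, K, G, Y, B, P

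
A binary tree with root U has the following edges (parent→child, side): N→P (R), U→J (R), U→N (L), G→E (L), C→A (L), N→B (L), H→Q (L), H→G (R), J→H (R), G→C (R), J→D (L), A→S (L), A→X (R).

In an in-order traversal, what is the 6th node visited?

In-order visits the left subtree, then the node, then the right subtree.
At U: go left to N.
  At N: go left to B.
    B is a leaf — visit B.
  Visit N.
  At N: go right to P.
    P is a leaf — visit P.
Visit U.
At U: go right to J.
  At J: go left to D.
    D is a leaf — visit D.
  Visit J.
  At J: go right to H.
    At H: go left to Q.
      Q is a leaf — visit Q.
    Visit H.
    At H: go right to G.
      At G: go left to E.
        E is a leaf — visit E.
      Visit G.
      At G: go right to C.
        At C: go left to A.
          At A: go left to S.
            S is a leaf — visit S.
          Visit A.
          At A: go right to X.
            X is a leaf — visit X.
        Visit C.
        At C: no right child.
Full in-order sequence: B, N, P, U, D, J, Q, H, E, G, S, A, X, C.

J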